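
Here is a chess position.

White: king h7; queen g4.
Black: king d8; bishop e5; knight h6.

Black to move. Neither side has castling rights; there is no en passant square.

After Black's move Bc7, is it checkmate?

After Bc7: white king on h7; in check: no.
White is not in check, so this cannot be checkmate.

no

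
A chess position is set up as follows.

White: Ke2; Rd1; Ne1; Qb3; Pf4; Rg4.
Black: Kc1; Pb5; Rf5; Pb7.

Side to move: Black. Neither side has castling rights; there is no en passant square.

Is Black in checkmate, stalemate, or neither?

checkmate

Black to move; black king on c1.
In check: yes, from the white rook on d1.
King squares — b1: attacked by Rd1; d1: attacked by Ke2; b2: attacked by Qb3; c2: attacked by Ne1; d2: attacked by Rd1.
Legal moves for Black: none.
In check with no legal moves → checkmate.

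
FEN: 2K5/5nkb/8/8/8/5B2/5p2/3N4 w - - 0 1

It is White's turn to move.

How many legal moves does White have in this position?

White to move; king on c8.
In check: no.
Legal moves: Kb8, Kd7, Kc7, Kb7, Ba8, Bb7, Bc6, Bh5, Bd5, Bg4, Be4, Bg2, Be2, Bh1, Ne3, Nc3, Nxf2, Nb2.
Count: 18.

18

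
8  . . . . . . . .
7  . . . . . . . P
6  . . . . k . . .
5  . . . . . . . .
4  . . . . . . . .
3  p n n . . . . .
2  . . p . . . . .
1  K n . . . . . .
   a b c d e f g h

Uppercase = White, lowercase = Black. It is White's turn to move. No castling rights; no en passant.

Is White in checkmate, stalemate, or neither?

checkmate

White to move; white king on a1.
In check: yes, from the black knight on b3.
King squares — b1: attacked by Pc2; a2: attacked by Nc3; b2: attacked by Pa3.
Legal moves for White: none.
In check with no legal moves → checkmate.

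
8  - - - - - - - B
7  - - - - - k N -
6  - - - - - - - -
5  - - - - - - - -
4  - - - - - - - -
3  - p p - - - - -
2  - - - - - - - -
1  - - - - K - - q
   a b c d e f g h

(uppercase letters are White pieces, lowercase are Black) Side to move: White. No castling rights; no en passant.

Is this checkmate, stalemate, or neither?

White to move; white king on e1.
In check: yes, from the black queen on h1.
King squares — d1: attacked by Qh1; f1: attacked by Qh1; d2: attacked by Pc3; e2: available; f2: available.
Legal moves for White: Kf2, Ke2.
White is in check but has 2 legal moves → neither.

neither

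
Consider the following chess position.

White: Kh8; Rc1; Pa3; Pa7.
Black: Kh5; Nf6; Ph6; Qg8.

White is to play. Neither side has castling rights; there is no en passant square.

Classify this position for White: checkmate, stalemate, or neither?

checkmate

White to move; white king on h8.
In check: yes, from the black queen on g8.
King squares — g7: attacked by Qg8; h7: attacked by Nf6; g8: attacked by Nf6.
Legal moves for White: none.
In check with no legal moves → checkmate.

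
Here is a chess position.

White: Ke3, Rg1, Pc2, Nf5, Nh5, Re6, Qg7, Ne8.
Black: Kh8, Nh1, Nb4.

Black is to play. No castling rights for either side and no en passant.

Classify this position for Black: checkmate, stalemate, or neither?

checkmate

Black to move; black king on h8.
In check: yes, from the white queen on g7.
King squares — g7: attacked by Rg1; h7: attacked by Qg7; g8: attacked by Qg7.
Legal moves for Black: none.
In check with no legal moves → checkmate.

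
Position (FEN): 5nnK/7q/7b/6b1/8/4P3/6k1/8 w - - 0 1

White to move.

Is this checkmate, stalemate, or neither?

checkmate

White to move; white king on h8.
In check: yes, from the black queen on h7.
King squares — g7: attacked by Bh6; h7: attacked by Nf8; g8: attacked by Qh7.
Legal moves for White: none.
In check with no legal moves → checkmate.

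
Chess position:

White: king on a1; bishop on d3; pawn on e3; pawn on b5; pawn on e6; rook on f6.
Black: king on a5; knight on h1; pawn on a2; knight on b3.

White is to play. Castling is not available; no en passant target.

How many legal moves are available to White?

White to move; king on a1.
In check: yes, from the black knight on b3.
Legal moves: Kb2, Kxa2.
Count: 2.

2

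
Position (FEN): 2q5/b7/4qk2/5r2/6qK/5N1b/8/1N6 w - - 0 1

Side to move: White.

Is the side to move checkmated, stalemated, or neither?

White to move; white king on h4.
In check: yes, from the black queen on g4.
King squares — g3: attacked by Qg4; h3: attacked by Qg4; g4: attacked by Bh3; g5: attacked by Qg4; h5: attacked by Qg4.
Legal moves for White: none.
In check with no legal moves → checkmate.

checkmate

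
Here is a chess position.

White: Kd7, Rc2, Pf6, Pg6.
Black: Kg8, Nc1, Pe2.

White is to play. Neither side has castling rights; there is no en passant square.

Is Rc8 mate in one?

yes

After Rc8: black king on g8; in check: yes, from the white rook on c8.
King squares — f7: attacked by Pg6; g7: attacked by Pf6; h7: attacked by Pg6; f8: attacked by Rc8; h8: attacked by Rc8.
Black has no legal moves → checkmate.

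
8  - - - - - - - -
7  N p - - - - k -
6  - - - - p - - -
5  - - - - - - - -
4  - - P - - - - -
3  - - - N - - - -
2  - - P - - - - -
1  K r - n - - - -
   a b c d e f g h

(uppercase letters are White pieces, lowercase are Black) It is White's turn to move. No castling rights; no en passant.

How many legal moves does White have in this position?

White to move; king on a1.
In check: yes, from the black rook on b1.
Legal moves: Ka2, Kxb1.
Count: 2.

2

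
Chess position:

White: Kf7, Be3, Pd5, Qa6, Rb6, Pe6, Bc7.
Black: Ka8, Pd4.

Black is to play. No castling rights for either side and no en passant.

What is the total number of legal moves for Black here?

Black to move; king on a8.
In check: yes, from the white queen on a6.
Legal moves: none.
Count: 0.

0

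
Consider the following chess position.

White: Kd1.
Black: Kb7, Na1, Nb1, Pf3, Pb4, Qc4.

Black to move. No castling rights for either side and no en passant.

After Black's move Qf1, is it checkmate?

After Qf1: white king on d1; in check: yes, from the black queen on f1.
King squares — c1: attacked by Qf1; e1: attacked by Qf1; c2: attacked by Na1; d2: attacked by Nb1; e2: attacked by Qf1.
White has no legal moves → checkmate.

yes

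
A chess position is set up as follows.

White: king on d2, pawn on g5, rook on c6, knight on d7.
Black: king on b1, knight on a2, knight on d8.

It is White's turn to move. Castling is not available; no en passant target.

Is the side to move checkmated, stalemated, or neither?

neither

White to move; white king on d2.
In check: no.
Legal moves for White include: Nf8, Nb8, Nf6, Nb6, Ne5, Nc5, Rc8, Rc7, Rh6, Rg6, Rf6, Re6, Rd6, Rb6+, Ra6, Rc5, Rc4, Rc3, ... (list truncated; more exist).
White has legal moves and is not in check → neither.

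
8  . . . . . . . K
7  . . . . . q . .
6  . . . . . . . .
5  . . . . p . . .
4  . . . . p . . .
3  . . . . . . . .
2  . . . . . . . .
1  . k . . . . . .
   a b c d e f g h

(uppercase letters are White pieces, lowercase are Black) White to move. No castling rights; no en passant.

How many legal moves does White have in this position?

White to move; king on h8.
In check: no.
Legal moves: none.
Count: 0.

0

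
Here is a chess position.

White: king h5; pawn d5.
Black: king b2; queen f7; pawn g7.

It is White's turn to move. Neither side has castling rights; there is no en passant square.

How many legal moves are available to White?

White to move; king on h5.
In check: yes, from the black queen on f7.
Legal moves: Kg5, Kh4, Kg4.
Count: 3.

3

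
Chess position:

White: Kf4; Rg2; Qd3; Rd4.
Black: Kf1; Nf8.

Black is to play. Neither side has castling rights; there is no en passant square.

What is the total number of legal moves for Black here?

2

Black to move; king on f1.
In check: yes, from the white queen on d3.
Legal moves: Kxg2, Ke1.
Count: 2.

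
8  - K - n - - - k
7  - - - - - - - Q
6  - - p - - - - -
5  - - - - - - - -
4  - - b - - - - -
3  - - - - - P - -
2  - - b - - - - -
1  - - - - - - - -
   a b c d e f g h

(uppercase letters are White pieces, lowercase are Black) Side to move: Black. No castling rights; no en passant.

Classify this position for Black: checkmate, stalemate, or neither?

Black to move; black king on h8.
In check: yes, from the white queen on h7.
Legal moves for Black: Kxh7, Bxh7.
Black is in check but has 2 legal moves → neither.

neither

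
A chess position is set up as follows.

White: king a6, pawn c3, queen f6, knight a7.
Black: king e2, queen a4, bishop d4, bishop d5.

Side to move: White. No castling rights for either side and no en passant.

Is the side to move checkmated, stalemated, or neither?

White to move; white king on a6.
In check: yes, from the black queen on a4.
King squares — a5: attacked by Qa4; b5: attacked by Qa4; b6: attacked by Bd4; a7: own knight; b7: attacked by Bd5.
Legal moves for White: none.
In check with no legal moves → checkmate.

checkmate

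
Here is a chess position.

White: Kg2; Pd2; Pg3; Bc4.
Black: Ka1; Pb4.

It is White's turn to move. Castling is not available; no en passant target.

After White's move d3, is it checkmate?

After d3: black king on a1; in check: no.
Black is not in check, so this cannot be checkmate.

no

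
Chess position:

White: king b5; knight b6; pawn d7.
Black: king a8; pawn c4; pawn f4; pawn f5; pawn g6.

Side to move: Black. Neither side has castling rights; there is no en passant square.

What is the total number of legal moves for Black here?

3

Black to move; king on a8.
In check: yes, from the white knight on b6.
Legal moves: Kb8, Kb7, Ka7.
Count: 3.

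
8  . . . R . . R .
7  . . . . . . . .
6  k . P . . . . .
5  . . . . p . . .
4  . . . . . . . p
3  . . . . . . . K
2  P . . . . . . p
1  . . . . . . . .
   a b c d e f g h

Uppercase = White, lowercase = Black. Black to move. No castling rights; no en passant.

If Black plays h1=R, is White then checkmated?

After h1=R: white king on h3; in check: yes, from the black rook on h1.
White has 2 legal replies: Kg4, Kg2.
In check but a legal move exists → not checkmate.

no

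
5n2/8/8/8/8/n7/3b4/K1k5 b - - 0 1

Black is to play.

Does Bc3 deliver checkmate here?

After Bc3: white king on a1; in check: yes, from the black bishop on c3.
White has 1 legal reply: Ka2.
In check but a legal move exists → not checkmate.

no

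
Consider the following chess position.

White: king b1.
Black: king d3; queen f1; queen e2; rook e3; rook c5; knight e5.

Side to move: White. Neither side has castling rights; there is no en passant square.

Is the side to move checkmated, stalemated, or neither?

checkmate

White to move; white king on b1.
In check: yes, from the black queen on f1.
King squares — a1: attacked by Qf1; c1: attacked by Qf1; a2: attacked by Qe2; b2: attacked by Qe2; c2: attacked by Qe2.
Legal moves for White: none.
In check with no legal moves → checkmate.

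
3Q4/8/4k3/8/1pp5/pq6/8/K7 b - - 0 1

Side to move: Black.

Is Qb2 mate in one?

After Qb2: white king on a1; in check: yes, from the black queen on b2.
King squares — b1: attacked by Qb2; a2: attacked by Qb2; b2: attacked by Pa3.
White has no legal moves → checkmate.

yes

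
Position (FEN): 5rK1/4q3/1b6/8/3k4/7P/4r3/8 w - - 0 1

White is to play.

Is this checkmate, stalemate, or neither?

White to move; white king on g8.
In check: yes, from the black rook on f8.
King squares — f7: attacked by Qe7; g7: attacked by Qe7; h7: attacked by Qe7; f8: attacked by Qe7; h8: attacked by Rf8.
Legal moves for White: none.
In check with no legal moves → checkmate.

checkmate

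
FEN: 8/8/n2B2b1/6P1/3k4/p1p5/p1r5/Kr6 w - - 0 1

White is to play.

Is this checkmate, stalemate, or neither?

checkmate

White to move; white king on a1.
In check: yes, from the black rook on b1.
King squares — b1: attacked by Pa2; a2: attacked by Rc2; b2: attacked by Rb1.
Legal moves for White: none.
In check with no legal moves → checkmate.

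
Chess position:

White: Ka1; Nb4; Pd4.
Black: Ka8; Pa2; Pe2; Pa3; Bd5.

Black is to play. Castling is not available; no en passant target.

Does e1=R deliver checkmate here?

yes

After e1=R: white king on a1; in check: yes, from the black rook on e1.
King squares — b1: attacked by Re1; a2: attacked by Bd5; b2: attacked by Pa3.
White has no legal moves → checkmate.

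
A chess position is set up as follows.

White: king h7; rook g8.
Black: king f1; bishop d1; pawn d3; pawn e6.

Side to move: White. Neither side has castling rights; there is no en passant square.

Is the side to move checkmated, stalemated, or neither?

neither

White to move; white king on h7.
In check: no.
Legal moves for White: Rh8, Rf8+, Re8, Rd8, Rc8, Rb8, Ra8, Rg7, Rg6, Rg5, Rg4, Rg3, Rg2, Rg1+, Kh8, Kg7, Kh6, Kg6.
White has 18 legal moves and is not in check → neither.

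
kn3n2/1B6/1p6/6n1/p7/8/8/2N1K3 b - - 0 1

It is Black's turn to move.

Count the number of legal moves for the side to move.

Black to move; king on a8.
In check: yes, from the white bishop on b7.
Legal moves: Kxb7, Ka7.
Count: 2.

2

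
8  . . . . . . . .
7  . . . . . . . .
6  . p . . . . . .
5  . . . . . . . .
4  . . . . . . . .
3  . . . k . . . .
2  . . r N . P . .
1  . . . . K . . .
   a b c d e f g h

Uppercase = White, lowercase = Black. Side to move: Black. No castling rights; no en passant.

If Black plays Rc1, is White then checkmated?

yes

After Rc1: white king on e1; in check: yes, from the black rook on c1.
King squares — d1: attacked by Rc1; f1: attacked by Rc1; d2: own knight; e2: attacked by Kd3; f2: own pawn.
White has no legal moves → checkmate.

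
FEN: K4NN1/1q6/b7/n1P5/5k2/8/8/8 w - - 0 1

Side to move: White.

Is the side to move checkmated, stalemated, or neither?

checkmate

White to move; white king on a8.
In check: yes, from the black queen on b7.
King squares — a7: attacked by Qb7; b7: attacked by Na5; b8: attacked by Qb7.
Legal moves for White: none.
In check with no legal moves → checkmate.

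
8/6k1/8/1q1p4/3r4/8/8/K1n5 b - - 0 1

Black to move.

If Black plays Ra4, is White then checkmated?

yes

After Ra4: white king on a1; in check: yes, from the black rook on a4.
King squares — b1: attacked by Qb5; a2: attacked by Nc1; b2: attacked by Qb5.
White has no legal moves → checkmate.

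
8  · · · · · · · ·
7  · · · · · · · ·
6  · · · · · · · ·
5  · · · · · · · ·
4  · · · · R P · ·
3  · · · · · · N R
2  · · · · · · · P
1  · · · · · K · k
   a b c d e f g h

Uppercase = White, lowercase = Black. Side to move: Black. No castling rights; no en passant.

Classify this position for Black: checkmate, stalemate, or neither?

checkmate

Black to move; black king on h1.
In check: yes, from the white knight on g3.
King squares — g1: attacked by Kf1; g2: attacked by Kf1; h2: attacked by Rh3.
Legal moves for Black: none.
In check with no legal moves → checkmate.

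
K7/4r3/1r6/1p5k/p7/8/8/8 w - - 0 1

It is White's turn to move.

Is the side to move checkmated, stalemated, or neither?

White to move; white king on a8.
In check: no.
King squares — a7: attacked by Re7; b7: attacked by Rb6; b8: attacked by Rb6.
Legal moves for White: none.
Not in check and no legal moves → stalemate.

stalemate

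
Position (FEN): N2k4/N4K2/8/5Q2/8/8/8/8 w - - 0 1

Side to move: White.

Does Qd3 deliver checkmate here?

yes

After Qd3: black king on d8; in check: yes, from the white queen on d3.
King squares — c7: attacked by Na8; d7: attacked by Qd3; e7: attacked by Kf7; c8: attacked by Na7; e8: attacked by Kf7.
Black has no legal moves → checkmate.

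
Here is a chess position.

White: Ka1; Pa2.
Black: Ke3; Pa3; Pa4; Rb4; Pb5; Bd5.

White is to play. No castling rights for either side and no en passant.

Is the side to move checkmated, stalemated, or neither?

White to move; white king on a1.
In check: no.
King squares — b1: attacked by Rb4; a2: own pawn; b2: attacked by Pa3.
Legal moves for White: none.
Not in check and no legal moves → stalemate.

stalemate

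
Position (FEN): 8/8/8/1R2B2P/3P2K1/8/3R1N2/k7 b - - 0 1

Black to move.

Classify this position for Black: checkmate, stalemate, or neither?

stalemate

Black to move; black king on a1.
In check: no.
King squares — b1: attacked by Rb5; a2: attacked by Rd2; b2: attacked by Rd2.
Legal moves for Black: none.
Not in check and no legal moves → stalemate.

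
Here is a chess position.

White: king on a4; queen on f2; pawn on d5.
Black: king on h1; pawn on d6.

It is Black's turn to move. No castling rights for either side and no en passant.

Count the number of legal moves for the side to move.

Black to move; king on h1.
In check: no.
Legal moves: none.
Count: 0.

0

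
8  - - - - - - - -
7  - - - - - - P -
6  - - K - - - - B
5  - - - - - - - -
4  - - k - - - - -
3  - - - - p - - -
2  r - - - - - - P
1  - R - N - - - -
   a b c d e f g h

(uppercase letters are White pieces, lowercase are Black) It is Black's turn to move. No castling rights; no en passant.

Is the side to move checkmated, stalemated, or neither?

Black to move; black king on c4.
In check: no.
Legal moves for Black: Kd4, Kd3, Ra8, Ra7, Ra6+, Ra5, Ra4, Ra3, Rxh2, Rg2, Rf2, Re2, Rd2, Rc2, Rb2, Ra1, e2.
Black has 17 legal moves and is not in check → neither.

neither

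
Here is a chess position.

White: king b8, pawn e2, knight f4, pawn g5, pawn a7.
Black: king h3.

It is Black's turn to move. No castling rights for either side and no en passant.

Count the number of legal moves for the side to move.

4

Black to move; king on h3.
In check: yes, from the white knight on f4.
Legal moves: Kh4, Kg4, Kg3, Kh2.
Count: 4.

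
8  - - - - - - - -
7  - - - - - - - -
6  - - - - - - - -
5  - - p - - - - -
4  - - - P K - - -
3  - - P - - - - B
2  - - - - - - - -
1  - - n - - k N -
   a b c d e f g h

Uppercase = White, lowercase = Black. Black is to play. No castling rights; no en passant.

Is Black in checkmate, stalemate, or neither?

Black to move; black king on f1.
In check: yes, from the white bishop on h3.
King squares — e1: available; g1: available; e2: attacked by Ng1; f2: available; g2: attacked by Bh3.
Legal moves for Black: Kf2, Kxg1, Ke1.
Black is in check but has 3 legal moves → neither.

neither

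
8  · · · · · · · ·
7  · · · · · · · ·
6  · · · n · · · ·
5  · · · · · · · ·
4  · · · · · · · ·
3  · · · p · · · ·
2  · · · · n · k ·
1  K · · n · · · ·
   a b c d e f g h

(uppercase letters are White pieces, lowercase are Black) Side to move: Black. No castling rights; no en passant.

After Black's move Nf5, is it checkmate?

After Nf5: white king on a1; in check: no.
White is not in check, so this cannot be checkmate.

no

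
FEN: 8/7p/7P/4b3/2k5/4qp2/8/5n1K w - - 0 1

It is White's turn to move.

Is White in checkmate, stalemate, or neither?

White to move; white king on h1.
In check: no.
King squares — g1: attacked by Qe3; g2: attacked by Pf3; h2: attacked by Nf1.
Legal moves for White: none.
Not in check and no legal moves → stalemate.

stalemate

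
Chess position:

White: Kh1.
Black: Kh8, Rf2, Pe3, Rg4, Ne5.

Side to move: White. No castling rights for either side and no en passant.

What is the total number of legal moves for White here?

0

White to move; king on h1.
In check: no.
Legal moves: none.
Count: 0.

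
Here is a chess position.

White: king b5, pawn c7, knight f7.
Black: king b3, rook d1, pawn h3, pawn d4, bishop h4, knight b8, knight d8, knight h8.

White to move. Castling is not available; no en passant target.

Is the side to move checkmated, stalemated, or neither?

White to move; white king on b5.
In check: no.
Legal moves for White include: Nxh8, Nxd8, Nh6, Nd6, Ng5, Ne5, Kb6, Kc5, Ka5, cxd8=Q, cxd8=R, cxd8=B, cxd8=N, cxb8=Q, cxb8=R, cxb8=B, cxb8=N, c8=Q, ... (list truncated; more exist).
White has legal moves and is not in check → neither.

neither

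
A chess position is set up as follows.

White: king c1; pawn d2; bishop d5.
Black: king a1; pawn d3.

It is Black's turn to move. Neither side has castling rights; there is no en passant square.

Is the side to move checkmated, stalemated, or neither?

stalemate

Black to move; black king on a1.
In check: no.
King squares — b1: attacked by Kc1; a2: attacked by Bd5; b2: attacked by Kc1.
Legal moves for Black: none.
Not in check and no legal moves → stalemate.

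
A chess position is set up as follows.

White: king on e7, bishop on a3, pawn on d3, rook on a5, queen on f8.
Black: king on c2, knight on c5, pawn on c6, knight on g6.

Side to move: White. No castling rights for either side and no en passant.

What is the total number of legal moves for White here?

White to move; king on e7.
In check: yes, from the black knight on g6.
Legal moves: Ke8, Kd8, Kf7, Kf6, Kd6.
Count: 5.

5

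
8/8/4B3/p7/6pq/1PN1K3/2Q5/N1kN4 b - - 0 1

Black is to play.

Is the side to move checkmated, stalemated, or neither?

checkmate

Black to move; black king on c1.
In check: yes, from the white queen on c2.
King squares — b1: attacked by Qc2; d1: attacked by Qc2; b2: attacked by Nd1; c2: attacked by Na1; d2: attacked by Qc2.
Legal moves for Black: none.
In check with no legal moves → checkmate.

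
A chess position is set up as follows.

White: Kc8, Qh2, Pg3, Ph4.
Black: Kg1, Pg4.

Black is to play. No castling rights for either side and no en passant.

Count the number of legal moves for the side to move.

2

Black to move; king on g1.
In check: yes, from the white queen on h2.
Legal moves: Kxh2, Kf1.
Count: 2.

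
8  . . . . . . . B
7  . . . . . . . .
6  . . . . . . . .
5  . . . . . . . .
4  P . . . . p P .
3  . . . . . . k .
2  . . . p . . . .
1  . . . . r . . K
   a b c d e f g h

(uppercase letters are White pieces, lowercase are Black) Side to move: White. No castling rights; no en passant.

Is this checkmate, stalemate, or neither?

White to move; white king on h1.
In check: yes, from the black rook on e1.
King squares — g1: attacked by Re1; g2: attacked by Kg3; h2: attacked by Kg3.
Legal moves for White: none.
In check with no legal moves → checkmate.

checkmate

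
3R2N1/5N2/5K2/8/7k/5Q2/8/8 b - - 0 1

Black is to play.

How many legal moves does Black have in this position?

Black to move; king on h4.
In check: no.
Legal moves: none.
Count: 0.

0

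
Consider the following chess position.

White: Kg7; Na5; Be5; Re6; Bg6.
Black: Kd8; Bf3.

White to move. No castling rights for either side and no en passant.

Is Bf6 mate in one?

After Bf6: black king on d8; in check: yes, from the white bishop on f6.
Black has 3 legal replies: Kc8, Kd7, Kc7.
In check but a legal move exists → not checkmate.

no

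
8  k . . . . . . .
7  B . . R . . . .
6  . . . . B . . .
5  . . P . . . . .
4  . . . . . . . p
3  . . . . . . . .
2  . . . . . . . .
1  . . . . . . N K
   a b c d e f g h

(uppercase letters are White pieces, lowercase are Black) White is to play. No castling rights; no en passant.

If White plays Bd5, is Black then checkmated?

After Bd5: black king on a8; in check: yes, from the white bishop on d5.
King squares — a7: attacked by Rd7; b7: attacked by Bd5; b8: attacked by Ba7.
Black has no legal moves → checkmate.

yes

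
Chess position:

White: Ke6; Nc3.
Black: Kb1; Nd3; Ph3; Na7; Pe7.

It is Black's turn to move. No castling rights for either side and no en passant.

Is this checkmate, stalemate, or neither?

Black to move; black king on b1.
In check: yes, from the white knight on c3.
King squares — a1: available; c1: available; a2: attacked by Nc3; b2: available; c2: available.
Legal moves for Black: Kc2, Kb2, Kc1, Ka1.
Black is in check but has 4 legal moves → neither.

neither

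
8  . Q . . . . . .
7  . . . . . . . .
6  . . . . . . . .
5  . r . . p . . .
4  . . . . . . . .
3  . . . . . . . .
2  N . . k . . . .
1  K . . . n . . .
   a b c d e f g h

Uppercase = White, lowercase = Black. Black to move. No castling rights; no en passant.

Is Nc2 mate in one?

After Nc2: white king on a1; in check: yes, from the black knight on c2.
King squares — b1: attacked by Rb5; a2: own knight; b2: attacked by Rb5.
White has no legal moves → checkmate.

yes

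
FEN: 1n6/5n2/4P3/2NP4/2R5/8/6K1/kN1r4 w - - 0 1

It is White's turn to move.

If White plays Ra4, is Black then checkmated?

After Ra4: black king on a1; in check: yes, from the white rook on a4.
Black has 2 legal replies: Kb2, Kxb1.
In check but a legal move exists → not checkmate.

no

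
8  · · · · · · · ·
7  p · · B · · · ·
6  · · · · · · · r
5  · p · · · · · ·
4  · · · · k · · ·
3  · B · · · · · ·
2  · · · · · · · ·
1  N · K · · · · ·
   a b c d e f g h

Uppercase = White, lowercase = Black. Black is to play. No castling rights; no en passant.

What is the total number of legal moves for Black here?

23

Black to move; king on e4.
In check: no.
Legal moves: Rh8, Rh7, Rg6, Rf6, Re6, Rd6, Rc6+, Rb6, Ra6, Rh5, Rh4, Rh3, Rh2, Rh1+, Ke5, Kf4, Kd4, Kf3, Ke3, Kd3, a6, b4, a5.
Count: 23.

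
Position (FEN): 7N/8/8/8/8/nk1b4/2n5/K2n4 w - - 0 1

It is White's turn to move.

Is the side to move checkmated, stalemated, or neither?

checkmate

White to move; white king on a1.
In check: yes, from the black knight on c2.
King squares — b1: attacked by Na3; a2: attacked by Kb3; b2: attacked by Nd1.
Legal moves for White: none.
In check with no legal moves → checkmate.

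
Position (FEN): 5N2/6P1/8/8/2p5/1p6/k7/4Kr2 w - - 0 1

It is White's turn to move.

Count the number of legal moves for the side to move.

3

White to move; king on e1.
In check: yes, from the black rook on f1.
Legal moves: Ke2, Kd2, Kxf1.
Count: 3.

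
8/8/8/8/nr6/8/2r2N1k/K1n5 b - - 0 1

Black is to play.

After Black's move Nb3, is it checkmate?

After Nb3: white king on a1; in check: yes, from the black knight on b3.
White has 1 legal reply: Kb1.
In check but a legal move exists → not checkmate.

no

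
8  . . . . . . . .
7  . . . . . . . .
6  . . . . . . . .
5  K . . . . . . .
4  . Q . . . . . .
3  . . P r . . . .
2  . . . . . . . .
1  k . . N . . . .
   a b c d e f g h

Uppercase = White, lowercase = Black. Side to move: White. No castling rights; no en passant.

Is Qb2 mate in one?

After Qb2: black king on a1; in check: yes, from the white queen on b2.
King squares — b1: attacked by Qb2; a2: attacked by Qb2; b2: attacked by Nd1.
Black has no legal moves → checkmate.

yes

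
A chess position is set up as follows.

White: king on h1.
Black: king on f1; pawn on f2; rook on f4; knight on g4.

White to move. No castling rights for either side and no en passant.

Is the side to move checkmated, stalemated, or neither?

White to move; white king on h1.
In check: no.
King squares — g1: attacked by Kf1; g2: attacked by Kf1; h2: attacked by Ng4.
Legal moves for White: none.
Not in check and no legal moves → stalemate.

stalemate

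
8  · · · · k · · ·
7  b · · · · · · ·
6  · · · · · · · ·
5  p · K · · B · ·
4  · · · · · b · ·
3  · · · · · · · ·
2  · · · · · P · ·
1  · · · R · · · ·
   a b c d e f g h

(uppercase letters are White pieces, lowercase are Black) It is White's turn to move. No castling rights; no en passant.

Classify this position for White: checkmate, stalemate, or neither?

White to move; white king on c5.
In check: yes, from the black bishop on a7.
Legal moves for White: Kc6, Kd5, Kb5, Kc4.
White is in check but has 4 legal moves → neither.

neither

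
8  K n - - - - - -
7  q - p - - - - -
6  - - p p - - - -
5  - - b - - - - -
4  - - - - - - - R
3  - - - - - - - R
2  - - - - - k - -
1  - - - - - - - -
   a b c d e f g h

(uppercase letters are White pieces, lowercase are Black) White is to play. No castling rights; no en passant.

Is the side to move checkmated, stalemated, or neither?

White to move; white king on a8.
In check: yes, from the black queen on a7.
King squares — a7: attacked by Bc5; b7: attacked by Qa7; b8: attacked by Qa7.
Legal moves for White: none.
In check with no legal moves → checkmate.

checkmate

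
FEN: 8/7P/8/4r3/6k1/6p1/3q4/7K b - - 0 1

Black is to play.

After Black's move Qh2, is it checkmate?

After Qh2: white king on h1; in check: yes, from the black queen on h2.
King squares — g1: attacked by Qh2; g2: attacked by Qh2; h2: attacked by Pg3.
White has no legal moves → checkmate.

yes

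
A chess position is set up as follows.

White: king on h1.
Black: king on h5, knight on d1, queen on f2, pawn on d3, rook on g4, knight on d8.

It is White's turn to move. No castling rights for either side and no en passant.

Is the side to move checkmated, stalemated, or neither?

White to move; white king on h1.
In check: no.
King squares — g1: attacked by Qf2; g2: attacked by Qf2; h2: attacked by Qf2.
Legal moves for White: none.
Not in check and no legal moves → stalemate.

stalemate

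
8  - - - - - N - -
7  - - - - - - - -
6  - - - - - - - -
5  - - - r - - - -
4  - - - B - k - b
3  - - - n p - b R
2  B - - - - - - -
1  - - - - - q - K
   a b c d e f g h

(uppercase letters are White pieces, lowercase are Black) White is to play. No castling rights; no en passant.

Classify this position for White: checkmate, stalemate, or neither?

White to move; white king on h1.
In check: yes, from the black queen on f1.
King squares — g1: attacked by Qf1; g2: attacked by Qf1; h2: attacked by Bg3.
Legal moves for White: none.
In check with no legal moves → checkmate.

checkmate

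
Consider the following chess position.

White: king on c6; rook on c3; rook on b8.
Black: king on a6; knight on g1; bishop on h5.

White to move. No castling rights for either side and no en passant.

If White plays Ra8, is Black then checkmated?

After Ra8: black king on a6; in check: yes, from the white rook on a8.
King squares — a5: attacked by Ra8; b5: attacked by Kc6; b6: attacked by Kc6; a7: attacked by Ra8; b7: attacked by Kc6.
Black has no legal moves → checkmate.

yes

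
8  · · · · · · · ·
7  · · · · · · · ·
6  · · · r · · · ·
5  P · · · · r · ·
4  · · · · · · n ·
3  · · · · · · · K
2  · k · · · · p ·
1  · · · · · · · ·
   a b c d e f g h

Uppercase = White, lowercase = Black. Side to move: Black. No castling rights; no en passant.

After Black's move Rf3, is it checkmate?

no

After Rf3: white king on h3; in check: yes, from the black rook on f3.
White has 3 legal replies: Kh4, Kxg4, Kxg2.
In check but a legal move exists → not checkmate.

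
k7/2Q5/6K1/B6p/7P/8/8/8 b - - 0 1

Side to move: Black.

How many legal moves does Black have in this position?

0

Black to move; king on a8.
In check: no.
Legal moves: none.
Count: 0.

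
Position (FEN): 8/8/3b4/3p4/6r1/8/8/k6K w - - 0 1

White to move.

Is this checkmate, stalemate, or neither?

stalemate

White to move; white king on h1.
In check: no.
King squares — g1: attacked by Rg4; g2: attacked by Rg4; h2: attacked by Bd6.
Legal moves for White: none.
Not in check and no legal moves → stalemate.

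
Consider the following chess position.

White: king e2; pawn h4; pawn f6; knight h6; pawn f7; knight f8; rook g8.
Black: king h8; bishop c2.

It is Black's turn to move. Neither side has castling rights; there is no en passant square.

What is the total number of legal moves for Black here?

Black to move; king on h8.
In check: yes, from the white rook on g8.
Legal moves: none.
Count: 0.

0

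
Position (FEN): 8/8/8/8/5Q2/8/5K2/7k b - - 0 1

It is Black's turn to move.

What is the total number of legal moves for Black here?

0

Black to move; king on h1.
In check: no.
Legal moves: none.
Count: 0.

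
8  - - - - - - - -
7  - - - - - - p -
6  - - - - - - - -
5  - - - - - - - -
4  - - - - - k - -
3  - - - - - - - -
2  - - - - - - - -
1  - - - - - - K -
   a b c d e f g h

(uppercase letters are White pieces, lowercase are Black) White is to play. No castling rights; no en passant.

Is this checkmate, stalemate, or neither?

neither

White to move; white king on g1.
In check: no.
Legal moves for White: Kh2, Kg2, Kf2, Kh1, Kf1.
White has 5 legal moves and is not in check → neither.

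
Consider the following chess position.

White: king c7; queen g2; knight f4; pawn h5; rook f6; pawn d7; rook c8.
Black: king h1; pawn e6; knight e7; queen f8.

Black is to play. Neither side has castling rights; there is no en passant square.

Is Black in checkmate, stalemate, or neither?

checkmate

Black to move; black king on h1.
In check: yes, from the white queen on g2.
King squares — g1: attacked by Qg2; g2: attacked by Nf4; h2: attacked by Qg2.
Legal moves for Black: none.
In check with no legal moves → checkmate.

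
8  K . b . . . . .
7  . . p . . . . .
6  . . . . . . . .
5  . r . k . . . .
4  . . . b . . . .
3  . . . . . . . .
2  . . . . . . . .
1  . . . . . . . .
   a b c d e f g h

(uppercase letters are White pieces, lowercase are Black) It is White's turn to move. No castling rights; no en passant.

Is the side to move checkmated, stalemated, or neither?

White to move; white king on a8.
In check: no.
King squares — a7: attacked by Bd4; b7: attacked by Rb5; b8: attacked by Rb5.
Legal moves for White: none.
Not in check and no legal moves → stalemate.

stalemate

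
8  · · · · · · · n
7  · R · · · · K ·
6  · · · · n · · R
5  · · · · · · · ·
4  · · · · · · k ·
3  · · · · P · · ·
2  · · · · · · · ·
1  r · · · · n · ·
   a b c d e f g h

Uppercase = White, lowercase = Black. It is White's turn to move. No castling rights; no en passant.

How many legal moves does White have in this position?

White to move; king on g7.
In check: yes, from the black knight on e6.
Legal moves: Kxh8, Kg8, Kh7, Kf6, Rxe6.
Count: 5.

5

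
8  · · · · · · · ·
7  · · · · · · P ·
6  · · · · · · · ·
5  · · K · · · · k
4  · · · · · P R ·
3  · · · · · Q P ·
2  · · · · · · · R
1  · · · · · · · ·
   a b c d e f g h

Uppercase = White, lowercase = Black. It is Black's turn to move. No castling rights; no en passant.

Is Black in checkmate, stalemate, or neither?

Black to move; black king on h5.
In check: yes, from the white rook on h2.
King squares — g4: attacked by Qf3; h4: attacked by Rh2; g5: attacked by Pf4; g6: attacked by Rg4; h6: attacked by Rh2.
Legal moves for Black: none.
In check with no legal moves → checkmate.

checkmate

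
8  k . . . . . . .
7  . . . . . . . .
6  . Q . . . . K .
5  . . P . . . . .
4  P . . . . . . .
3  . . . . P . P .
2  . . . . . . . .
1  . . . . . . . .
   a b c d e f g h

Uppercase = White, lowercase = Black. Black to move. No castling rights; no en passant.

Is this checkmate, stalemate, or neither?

stalemate

Black to move; black king on a8.
In check: no.
King squares — a7: attacked by Qb6; b7: attacked by Qb6; b8: attacked by Qb6.
Legal moves for Black: none.
Not in check and no legal moves → stalemate.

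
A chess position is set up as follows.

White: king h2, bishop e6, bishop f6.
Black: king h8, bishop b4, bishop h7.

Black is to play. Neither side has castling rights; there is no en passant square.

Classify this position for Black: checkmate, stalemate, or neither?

Black to move; black king on h8.
In check: yes, from the white bishop on f6.
King squares — g7: attacked by Bf6; h7: own bishop; g8: attacked by Be6.
Legal moves for Black: none.
In check with no legal moves → checkmate.

checkmate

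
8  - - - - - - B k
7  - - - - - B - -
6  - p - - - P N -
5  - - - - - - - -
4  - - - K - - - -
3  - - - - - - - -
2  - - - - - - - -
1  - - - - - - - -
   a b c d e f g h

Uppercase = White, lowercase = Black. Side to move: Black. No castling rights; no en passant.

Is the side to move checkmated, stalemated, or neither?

checkmate

Black to move; black king on h8.
In check: yes, from the white knight on g6.
King squares — g7: attacked by Pf6; h7: attacked by Bg8; g8: attacked by Bf7.
Legal moves for Black: none.
In check with no legal moves → checkmate.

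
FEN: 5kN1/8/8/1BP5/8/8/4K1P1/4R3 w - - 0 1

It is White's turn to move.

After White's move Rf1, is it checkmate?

no

After Rf1: black king on f8; in check: yes, from the white rook on f1.
Black has 2 legal replies: Kxg8, Kg7.
In check but a legal move exists → not checkmate.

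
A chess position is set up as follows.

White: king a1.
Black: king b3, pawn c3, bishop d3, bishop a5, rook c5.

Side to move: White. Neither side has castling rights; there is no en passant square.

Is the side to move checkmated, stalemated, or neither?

White to move; white king on a1.
In check: no.
King squares — b1: attacked by Bd3; a2: attacked by Kb3; b2: attacked by Kb3.
Legal moves for White: none.
Not in check and no legal moves → stalemate.

stalemate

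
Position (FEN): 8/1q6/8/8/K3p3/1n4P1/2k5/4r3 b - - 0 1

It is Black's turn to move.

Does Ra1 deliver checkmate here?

yes

After Ra1: white king on a4; in check: yes, from the black rook on a1.
King squares — a3: attacked by Ra1; b3: attacked by Kc2; b4: attacked by Qb7; a5: attacked by Ra1; b5: attacked by Qb7.
White has no legal moves → checkmate.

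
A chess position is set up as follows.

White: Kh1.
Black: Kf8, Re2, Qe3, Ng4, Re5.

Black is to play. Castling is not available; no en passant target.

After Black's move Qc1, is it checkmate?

After Qc1: white king on h1; in check: yes, from the black queen on c1.
King squares — g1: attacked by Qc1; g2: attacked by Re2; h2: attacked by Re2.
White has no legal moves → checkmate.

yes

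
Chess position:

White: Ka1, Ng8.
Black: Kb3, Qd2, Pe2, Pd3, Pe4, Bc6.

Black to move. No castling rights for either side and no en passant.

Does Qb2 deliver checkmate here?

yes

After Qb2: white king on a1; in check: yes, from the black queen on b2.
King squares — b1: attacked by Qb2; a2: attacked by Qb2; b2: attacked by Kb3.
White has no legal moves → checkmate.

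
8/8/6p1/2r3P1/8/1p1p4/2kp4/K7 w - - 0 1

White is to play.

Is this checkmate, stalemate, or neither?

stalemate

White to move; white king on a1.
In check: no.
King squares — b1: attacked by Kc2; a2: attacked by Pb3; b2: attacked by Kc2.
Legal moves for White: none.
Not in check and no legal moves → stalemate.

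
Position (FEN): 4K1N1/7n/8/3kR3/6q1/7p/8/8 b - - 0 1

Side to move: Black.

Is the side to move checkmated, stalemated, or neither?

Black to move; black king on d5.
In check: yes, from the white rook on e5.
Legal moves for Black: Kd6, Kc6, Kxe5, Kd4, Kc4.
Black is in check but has 5 legal moves → neither.

neither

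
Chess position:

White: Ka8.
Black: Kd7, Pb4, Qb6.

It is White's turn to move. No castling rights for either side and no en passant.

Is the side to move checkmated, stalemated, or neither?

stalemate

White to move; white king on a8.
In check: no.
King squares — a7: attacked by Qb6; b7: attacked by Qb6; b8: attacked by Qb6.
Legal moves for White: none.
Not in check and no legal moves → stalemate.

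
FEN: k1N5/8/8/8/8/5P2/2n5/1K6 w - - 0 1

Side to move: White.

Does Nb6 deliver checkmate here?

After Nb6: black king on a8; in check: yes, from the white knight on b6.
Black has 3 legal replies: Kb8, Kb7, Ka7.
In check but a legal move exists → not checkmate.

no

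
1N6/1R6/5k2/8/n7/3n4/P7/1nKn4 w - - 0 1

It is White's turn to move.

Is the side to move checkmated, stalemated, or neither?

White to move; white king on c1.
In check: yes, from the black knight on d3.
King squares — b1: available; d1: available; b2: attacked by Nd1; c2: available; d2: attacked by Nb1.
Legal moves for White: Kc2, Kxd1, Kxb1.
White is in check but has 3 legal moves → neither.

neither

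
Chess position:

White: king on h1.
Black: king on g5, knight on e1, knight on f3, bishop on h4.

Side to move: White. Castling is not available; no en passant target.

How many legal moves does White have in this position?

White to move; king on h1.
In check: no.
Legal moves: none.
Count: 0.

0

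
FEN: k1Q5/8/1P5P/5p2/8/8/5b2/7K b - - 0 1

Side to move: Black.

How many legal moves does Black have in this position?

0

Black to move; king on a8.
In check: yes, from the white queen on c8.
Legal moves: none.
Count: 0.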